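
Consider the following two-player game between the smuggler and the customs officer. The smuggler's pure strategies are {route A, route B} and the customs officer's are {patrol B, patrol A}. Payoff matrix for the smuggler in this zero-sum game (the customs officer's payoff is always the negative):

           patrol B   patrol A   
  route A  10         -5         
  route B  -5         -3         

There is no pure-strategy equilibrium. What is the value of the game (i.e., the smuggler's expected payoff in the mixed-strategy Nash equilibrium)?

v = -55/17

The customs officer's mix must leave the smuggler indifferent between route A and route B.
  the smuggler's payoff to route A: q·10 + (1−q)·(-5) = 15q - 5
  the smuggler's payoff to route B: q·(-5) + (1−q)·(-3) = -2q - 3
  15q - 5 = -2q - 3  ⇒  17q = 2  ⇒  q = 2/17.
The value is the smuggler's expected payoff against this mix (using route A): (2/17)·10 + (15/17)·(-5) = -55/17.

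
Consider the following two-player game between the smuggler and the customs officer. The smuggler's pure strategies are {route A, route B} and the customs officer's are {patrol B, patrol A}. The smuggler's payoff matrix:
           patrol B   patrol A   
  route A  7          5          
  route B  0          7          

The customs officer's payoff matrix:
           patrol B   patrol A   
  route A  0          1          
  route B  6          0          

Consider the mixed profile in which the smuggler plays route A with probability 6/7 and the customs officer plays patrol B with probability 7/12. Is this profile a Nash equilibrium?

No

Given the customs officer's mix q = 7/12, the smuggler's payoff from route A is 37/6 but from route B is 35/12. The smuggler strictly prefers route A, so the smuggler would not mix.
So the proposed profile is not a Nash equilibrium.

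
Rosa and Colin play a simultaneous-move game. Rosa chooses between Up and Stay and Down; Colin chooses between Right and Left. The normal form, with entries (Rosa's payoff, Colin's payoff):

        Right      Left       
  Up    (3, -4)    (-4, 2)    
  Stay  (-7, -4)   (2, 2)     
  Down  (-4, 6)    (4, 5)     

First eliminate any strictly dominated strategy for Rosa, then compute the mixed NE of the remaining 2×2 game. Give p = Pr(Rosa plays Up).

p = 1/7

Rosa's strategy Stay is strictly dominated by Down: -4 > -7 and 4 > 2. Eliminate Stay.
In a mixed equilibrium Colin is indifferent between Right and Left; this condition fixes p.
  Colin's payoff from Right: p·(-4) + (1−p)·6 = -10p + 6
  Colin's payoff from Left: p·2 + (1−p)·5 = -3p + 5
  -10p + 6 = -3p + 5  ⇒  -7p = -1  ⇒  p = 1/7.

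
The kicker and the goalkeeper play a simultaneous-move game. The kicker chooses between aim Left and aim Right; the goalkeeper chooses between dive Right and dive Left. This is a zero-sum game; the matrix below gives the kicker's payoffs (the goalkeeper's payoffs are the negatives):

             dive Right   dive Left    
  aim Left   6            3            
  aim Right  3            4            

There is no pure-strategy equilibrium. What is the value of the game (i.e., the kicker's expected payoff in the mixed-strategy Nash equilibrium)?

The goalkeeper's mix must leave the kicker indifferent between aim Left and aim Right.
  the kicker's payoff to aim Left: q·6 + (1−q)·3 = 3q + 3
  the kicker's payoff to aim Right: q·3 + (1−q)·4 = -q + 4
  3q + 3 = -q + 4  ⇒  4q = 1  ⇒  q = 1/4.
The value is the kicker's expected payoff against this mix (using aim Left): (1/4)·6 + (3/4)·3 = 15/4.

v = 15/4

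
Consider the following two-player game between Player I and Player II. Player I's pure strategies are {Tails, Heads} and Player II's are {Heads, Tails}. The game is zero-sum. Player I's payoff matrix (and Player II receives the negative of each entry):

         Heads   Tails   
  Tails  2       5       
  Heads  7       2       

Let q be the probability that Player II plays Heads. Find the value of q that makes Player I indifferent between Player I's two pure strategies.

Player I's indifference between Tails and Heads determines Player II's mixing probability q:
  Player I's expected payoff from Tails: q·2 + (1−q)·5 = -3q + 5
  Player I's expected payoff from Heads: q·7 + (1−q)·2 = 5q + 2
  -3q + 5 = 5q + 2  ⇒  -8q = -3  ⇒  q = 3/8.

q = 3/8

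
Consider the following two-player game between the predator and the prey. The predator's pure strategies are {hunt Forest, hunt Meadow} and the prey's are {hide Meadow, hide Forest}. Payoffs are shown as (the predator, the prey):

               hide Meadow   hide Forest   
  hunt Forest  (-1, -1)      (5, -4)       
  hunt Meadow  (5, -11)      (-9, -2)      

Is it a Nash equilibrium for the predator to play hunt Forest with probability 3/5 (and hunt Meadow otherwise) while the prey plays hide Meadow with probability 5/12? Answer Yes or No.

Given the predator's mix p = 3/5, the prey's payoff from hide Meadow is -5 but from hide Forest is -16/5. The prey strictly prefers hide Forest, so the prey would not mix.
So the proposed profile is not a Nash equilibrium.

No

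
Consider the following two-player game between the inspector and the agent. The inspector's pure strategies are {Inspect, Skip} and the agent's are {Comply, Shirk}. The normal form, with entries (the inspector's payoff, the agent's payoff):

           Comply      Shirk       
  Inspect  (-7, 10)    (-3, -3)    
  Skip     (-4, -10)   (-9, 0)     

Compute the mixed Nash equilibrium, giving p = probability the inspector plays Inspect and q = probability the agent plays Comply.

p = 10/23, q = 2/3

The inspector's mix must leave the agent indifferent between Comply and Shirk.
  the agent's payoff to Comply: p·10 + (1−p)·(-10) = 20p - 10
  the agent's payoff to Shirk: p·(-3) + (1−p)·0 = -3p
  20p - 10 = -3p  ⇒  23p = 10  ⇒  p = 10/23.
Set the inspector's expected payoff from Inspect equal to that from Skip:
  the inspector's payoff from Inspect: q·(-7) + (1−q)·(-3) = -4q - 3
  the inspector's payoff from Skip: q·(-4) + (1−q)·(-9) = 5q - 9
  -4q - 3 = 5q - 9  ⇒  -9q = -6  ⇒  q = 2/3.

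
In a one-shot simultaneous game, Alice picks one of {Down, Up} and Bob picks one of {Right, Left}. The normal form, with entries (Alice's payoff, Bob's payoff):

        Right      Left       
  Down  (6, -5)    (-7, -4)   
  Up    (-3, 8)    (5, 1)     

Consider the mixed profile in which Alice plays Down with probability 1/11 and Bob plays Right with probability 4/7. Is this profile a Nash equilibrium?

No

Given Alice's mix p = 1/11, Bob's payoff from Right is 75/11 but from Left is 6/11. Bob strictly prefers Right, so Bob would not mix.
So the proposed profile is not a Nash equilibrium.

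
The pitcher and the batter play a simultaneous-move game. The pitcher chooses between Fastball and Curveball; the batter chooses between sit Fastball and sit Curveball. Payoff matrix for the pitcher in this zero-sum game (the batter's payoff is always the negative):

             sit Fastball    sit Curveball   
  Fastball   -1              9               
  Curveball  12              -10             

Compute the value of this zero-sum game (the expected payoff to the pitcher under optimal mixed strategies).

v = 49/16

In a mixed equilibrium the pitcher is indifferent between Fastball and Curveball; this condition fixes q.
  the pitcher's payoff to Fastball: q·(-1) + (1−q)·9 = -10q + 9
  the pitcher's payoff to Curveball: q·12 + (1−q)·(-10) = 22q - 10
  -10q + 9 = 22q - 10  ⇒  -32q = -19  ⇒  q = 19/32.
The value is the pitcher's expected payoff against this mix (using Fastball): (19/32)·(-1) + (13/32)·9 = 49/16.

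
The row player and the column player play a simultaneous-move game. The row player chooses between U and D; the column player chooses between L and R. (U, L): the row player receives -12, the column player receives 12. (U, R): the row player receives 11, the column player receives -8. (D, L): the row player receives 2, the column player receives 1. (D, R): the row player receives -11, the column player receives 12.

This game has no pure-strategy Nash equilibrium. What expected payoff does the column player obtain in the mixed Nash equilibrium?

The row player's mix must leave the column player indifferent between L and R.
  the column player's payoff from L: p·12 + (1−p)·1 = 11p + 1
  the column player's payoff from R: p·(-8) + (1−p)·12 = -20p + 12
  11p + 1 = -20p + 12  ⇒  31p = 11  ⇒  p = 11/31.
At equilibrium the column player is indifferent across columns, so the column player's payoff equals the payoff from L: (11/31)·12 + (20/31)·1 = 152/31.

152/31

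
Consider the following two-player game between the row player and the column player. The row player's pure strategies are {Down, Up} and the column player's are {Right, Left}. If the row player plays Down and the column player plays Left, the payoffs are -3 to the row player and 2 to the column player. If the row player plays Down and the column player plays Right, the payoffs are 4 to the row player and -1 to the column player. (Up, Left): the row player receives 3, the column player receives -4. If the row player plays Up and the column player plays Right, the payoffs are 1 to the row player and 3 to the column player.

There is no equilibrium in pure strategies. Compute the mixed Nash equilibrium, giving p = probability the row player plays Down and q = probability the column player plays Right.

Set the column player's expected payoff from Right equal to that from Left:
  the column player's payoff to Right: p·(-1) + (1−p)·3 = -4p + 3
  the column player's payoff to Left: p·2 + (1−p)·(-4) = 6p - 4
  -4p + 3 = 6p - 4  ⇒  -10p = -7  ⇒  p = 7/10.
In a mixed equilibrium the row player is indifferent between Down and Up; this condition fixes q.
  the row player's expected payoff from Down: q·4 + (1−q)·(-3) = 7q - 3
  the row player's expected payoff from Up: q·1 + (1−q)·3 = -2q + 3
  7q - 3 = -2q + 3  ⇒  9q = 6  ⇒  q = 2/3.

p = 7/10, q = 2/3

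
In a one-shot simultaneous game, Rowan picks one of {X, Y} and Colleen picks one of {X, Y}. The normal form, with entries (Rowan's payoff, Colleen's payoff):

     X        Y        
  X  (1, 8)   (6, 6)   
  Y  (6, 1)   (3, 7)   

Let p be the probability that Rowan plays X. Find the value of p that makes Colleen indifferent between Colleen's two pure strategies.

p = 3/4

Colleen's indifference between X and Y determines Rowan's mixing probability p:
  Colleen's expected payoff from X: p·8 + (1−p)·1 = 7p + 1
  Colleen's expected payoff from Y: p·6 + (1−p)·7 = -p + 7
  7p + 1 = -p + 7  ⇒  8p = 6  ⇒  p = 3/4.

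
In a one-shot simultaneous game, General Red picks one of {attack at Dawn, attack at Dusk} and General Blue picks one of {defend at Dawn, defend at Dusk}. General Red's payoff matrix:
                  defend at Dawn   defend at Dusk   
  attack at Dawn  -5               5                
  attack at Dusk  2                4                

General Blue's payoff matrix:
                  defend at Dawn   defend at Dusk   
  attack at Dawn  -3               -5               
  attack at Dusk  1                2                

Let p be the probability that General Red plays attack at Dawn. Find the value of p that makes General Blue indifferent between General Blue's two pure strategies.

Set General Blue's expected payoff from defend at Dawn equal to that from defend at Dusk:
  General Blue's payoff to defend at Dawn: p·(-3) + (1−p)·1 = -4p + 1
  General Blue's payoff to defend at Dusk: p·(-5) + (1−p)·2 = -7p + 2
  -4p + 1 = -7p + 2  ⇒  3p = 1  ⇒  p = 1/3.

p = 1/3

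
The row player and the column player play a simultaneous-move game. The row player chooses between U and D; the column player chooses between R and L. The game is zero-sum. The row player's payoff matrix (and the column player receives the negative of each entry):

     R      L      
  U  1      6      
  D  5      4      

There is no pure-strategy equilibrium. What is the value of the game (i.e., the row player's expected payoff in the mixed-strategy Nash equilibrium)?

v = 13/3

The column player's mix must leave the row player indifferent between U and D.
  the row player's expected payoff from U: q·1 + (1−q)·6 = -5q + 6
  the row player's expected payoff from D: q·5 + (1−q)·4 = q + 4
  -5q + 6 = q + 4  ⇒  -6q = -2  ⇒  q = 1/3.
The value is the row player's expected payoff against this mix (using U): (1/3)·1 + (2/3)·6 = 13/3.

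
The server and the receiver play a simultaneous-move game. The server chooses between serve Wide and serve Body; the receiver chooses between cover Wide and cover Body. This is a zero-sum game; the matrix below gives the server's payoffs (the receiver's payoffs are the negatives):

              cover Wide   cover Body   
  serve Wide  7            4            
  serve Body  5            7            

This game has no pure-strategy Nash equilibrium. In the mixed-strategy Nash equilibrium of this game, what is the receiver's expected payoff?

-29/5

The receiver's indifference between cover Wide and cover Body determines the server's mixing probability p:
  the receiver's payoff from cover Wide: p·(-7) + (1−p)·(-5) = -2p - 5
  the receiver's payoff from cover Body: p·(-4) + (1−p)·(-7) = 3p - 7
  -2p - 5 = 3p - 7  ⇒  -5p = -2  ⇒  p = 2/5.
At equilibrium the receiver is indifferent across columns, so the receiver's payoff equals the payoff from cover Wide: (2/5)·(-7) + (3/5)·(-5) = -29/5.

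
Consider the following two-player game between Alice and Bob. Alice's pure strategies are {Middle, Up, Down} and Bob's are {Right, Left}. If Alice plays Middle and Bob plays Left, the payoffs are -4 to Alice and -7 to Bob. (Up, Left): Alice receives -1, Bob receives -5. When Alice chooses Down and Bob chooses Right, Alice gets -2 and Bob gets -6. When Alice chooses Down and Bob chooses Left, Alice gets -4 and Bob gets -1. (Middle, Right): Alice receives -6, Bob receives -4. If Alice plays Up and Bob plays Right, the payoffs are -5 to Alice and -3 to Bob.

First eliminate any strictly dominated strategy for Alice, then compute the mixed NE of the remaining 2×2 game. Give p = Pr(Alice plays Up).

p = 5/7

Alice's strategy Middle is strictly dominated by Up: -5 > -6 and -1 > -4. Eliminate Middle.
Bob's indifference between Right and Left determines Alice's mixing probability p:
  Bob's payoff to Right: p·(-3) + (1−p)·(-6) = 3p - 6
  Bob's payoff to Left: p·(-5) + (1−p)·(-1) = -4p - 1
  3p - 6 = -4p - 1  ⇒  7p = 5  ⇒  p = 5/7.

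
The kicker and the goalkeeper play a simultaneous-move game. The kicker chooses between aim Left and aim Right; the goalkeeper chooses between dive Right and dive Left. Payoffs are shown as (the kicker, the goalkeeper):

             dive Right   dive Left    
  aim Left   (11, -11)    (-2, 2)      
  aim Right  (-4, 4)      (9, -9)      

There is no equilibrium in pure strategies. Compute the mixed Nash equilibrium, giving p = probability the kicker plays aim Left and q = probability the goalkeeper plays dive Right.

The kicker's mix must leave the goalkeeper indifferent between dive Right and dive Left.
  the goalkeeper's payoff from dive Right: p·(-11) + (1−p)·4 = -15p + 4
  the goalkeeper's payoff from dive Left: p·2 + (1−p)·(-9) = 11p - 9
  -15p + 4 = 11p - 9  ⇒  -26p = -13  ⇒  p = 1/2.
For the kicker to be willing to mix, the kicker must be indifferent between aim Left and aim Right, which pins down the goalkeeper's mix.
  the kicker's payoff to aim Left: q·11 + (1−q)·(-2) = 13q - 2
  the kicker's payoff to aim Right: q·(-4) + (1−q)·9 = -13q + 9
  13q - 2 = -13q + 9  ⇒  26q = 11  ⇒  q = 11/26.

p = 1/2, q = 11/26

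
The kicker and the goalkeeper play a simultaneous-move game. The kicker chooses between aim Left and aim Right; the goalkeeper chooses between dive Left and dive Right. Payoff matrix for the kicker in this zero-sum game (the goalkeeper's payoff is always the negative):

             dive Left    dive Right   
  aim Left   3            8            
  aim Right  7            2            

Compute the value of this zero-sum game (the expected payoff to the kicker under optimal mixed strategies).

v = 5

The goalkeeper's mix must leave the kicker indifferent between aim Left and aim Right.
  the kicker's payoff to aim Left: q·3 + (1−q)·8 = -5q + 8
  the kicker's payoff to aim Right: q·7 + (1−q)·2 = 5q + 2
  -5q + 8 = 5q + 2  ⇒  -10q = -6  ⇒  q = 3/5.
The value is the kicker's expected payoff against this mix (using aim Left): (3/5)·3 + (2/5)·8 = 5.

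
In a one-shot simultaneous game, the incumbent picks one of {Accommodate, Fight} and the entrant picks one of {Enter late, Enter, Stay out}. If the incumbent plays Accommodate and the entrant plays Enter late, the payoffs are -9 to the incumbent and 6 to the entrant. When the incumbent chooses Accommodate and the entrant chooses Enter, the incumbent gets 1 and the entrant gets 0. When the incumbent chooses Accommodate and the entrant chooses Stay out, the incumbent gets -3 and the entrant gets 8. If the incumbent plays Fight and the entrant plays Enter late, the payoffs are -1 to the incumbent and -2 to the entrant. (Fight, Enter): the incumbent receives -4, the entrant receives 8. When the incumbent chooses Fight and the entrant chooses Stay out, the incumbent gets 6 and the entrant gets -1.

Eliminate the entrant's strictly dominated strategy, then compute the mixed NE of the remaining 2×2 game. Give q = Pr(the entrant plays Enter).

q = 9/14

The entrant's strategy Enter late is strictly dominated by Stay out: 8 > 6 and -1 > -2. Eliminate Enter late.
The entrant's mix must leave the incumbent indifferent between Accommodate and Fight.
  the incumbent's expected payoff from Accommodate: q·1 + (1−q)·(-3) = 4q - 3
  the incumbent's expected payoff from Fight: q·(-4) + (1−q)·6 = -10q + 6
  4q - 3 = -10q + 6  ⇒  14q = 9  ⇒  q = 9/14.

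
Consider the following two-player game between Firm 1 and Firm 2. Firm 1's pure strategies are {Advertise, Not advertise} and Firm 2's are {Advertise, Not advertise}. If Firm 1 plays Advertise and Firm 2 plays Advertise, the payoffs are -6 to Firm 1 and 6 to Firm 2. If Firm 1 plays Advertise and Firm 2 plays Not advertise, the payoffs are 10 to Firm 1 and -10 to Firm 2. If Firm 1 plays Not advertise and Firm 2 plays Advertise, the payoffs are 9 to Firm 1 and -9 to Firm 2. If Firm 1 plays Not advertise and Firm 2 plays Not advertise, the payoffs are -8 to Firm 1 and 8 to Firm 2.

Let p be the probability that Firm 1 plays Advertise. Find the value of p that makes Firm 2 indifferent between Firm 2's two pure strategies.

p = 17/33

For Firm 2 to be willing to mix, Firm 2 must be indifferent between Advertise and Not advertise, which pins down Firm 1's mix.
  Firm 2's expected payoff from Advertise: p·6 + (1−p)·(-9) = 15p - 9
  Firm 2's expected payoff from Not advertise: p·(-10) + (1−p)·8 = -18p + 8
  15p - 9 = -18p + 8  ⇒  33p = 17  ⇒  p = 17/33.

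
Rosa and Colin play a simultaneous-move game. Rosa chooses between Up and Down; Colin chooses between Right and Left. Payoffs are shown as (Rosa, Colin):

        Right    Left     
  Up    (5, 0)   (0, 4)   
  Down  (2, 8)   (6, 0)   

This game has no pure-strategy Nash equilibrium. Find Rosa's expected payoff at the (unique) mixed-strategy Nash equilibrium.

Colin's mix must leave Rosa indifferent between Up and Down.
  Rosa's expected payoff from Up: q·5 + (1−q)·0 = 5q
  Rosa's expected payoff from Down: q·2 + (1−q)·6 = -4q + 6
  5q = -4q + 6  ⇒  9q = 6  ⇒  q = 2/3.
At equilibrium Rosa is indifferent across rows, so Rosa's payoff equals the payoff from Up: (2/3)·5 + (1/3)·0 = 10/3.

10/3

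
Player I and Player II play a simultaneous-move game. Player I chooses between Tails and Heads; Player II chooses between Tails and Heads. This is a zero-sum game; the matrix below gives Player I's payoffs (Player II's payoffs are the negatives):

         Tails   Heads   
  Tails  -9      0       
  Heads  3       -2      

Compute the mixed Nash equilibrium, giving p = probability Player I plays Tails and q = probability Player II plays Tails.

p = 5/14, q = 1/7

Player II's indifference between Tails and Heads determines Player I's mixing probability p:
  Player II's expected payoff from Tails: p·9 + (1−p)·(-3) = 12p - 3
  Player II's expected payoff from Heads: p·0 + (1−p)·2 = -2p + 2
  12p - 3 = -2p + 2  ⇒  14p = 5  ⇒  p = 5/14.
In a mixed equilibrium Player I is indifferent between Tails and Heads; this condition fixes q.
  Player I's payoff to Tails: q·(-9) + (1−q)·0 = -9q
  Player I's payoff to Heads: q·3 + (1−q)·(-2) = 5q - 2
  -9q = 5q - 2  ⇒  -14q = -2  ⇒  q = 1/7.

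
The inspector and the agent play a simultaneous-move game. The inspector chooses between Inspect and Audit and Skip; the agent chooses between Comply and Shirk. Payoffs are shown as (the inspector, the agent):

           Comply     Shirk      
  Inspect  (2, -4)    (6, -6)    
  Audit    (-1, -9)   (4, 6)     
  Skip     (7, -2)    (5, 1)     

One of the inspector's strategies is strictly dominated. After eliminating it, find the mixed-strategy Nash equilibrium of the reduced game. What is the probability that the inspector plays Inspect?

The inspector's strategy Audit is strictly dominated by Inspect: 2 > -1 and 6 > 4. Eliminate Audit.
The inspector's mix must leave the agent indifferent between Comply and Shirk.
  the agent's payoff to Comply: p·(-4) + (1−p)·(-2) = -2p - 2
  the agent's payoff to Shirk: p·(-6) + (1−p)·1 = -7p + 1
  -2p - 2 = -7p + 1  ⇒  5p = 3  ⇒  p = 3/5.

p = 3/5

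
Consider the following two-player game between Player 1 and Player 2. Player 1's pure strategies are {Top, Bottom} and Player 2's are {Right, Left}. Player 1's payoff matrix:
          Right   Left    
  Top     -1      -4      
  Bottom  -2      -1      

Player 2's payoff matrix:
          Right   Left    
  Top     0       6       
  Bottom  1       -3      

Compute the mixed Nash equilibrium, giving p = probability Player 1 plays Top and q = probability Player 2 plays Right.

Player 1's mix must leave Player 2 indifferent between Right and Left.
  Player 2's payoff to Right: p·0 + (1−p)·1 = -p + 1
  Player 2's payoff to Left: p·6 + (1−p)·(-3) = 9p - 3
  -p + 1 = 9p - 3  ⇒  -10p = -4  ⇒  p = 2/5.
In a mixed equilibrium Player 1 is indifferent between Top and Bottom; this condition fixes q.
  Player 1's payoff from Top: q·(-1) + (1−q)·(-4) = 3q - 4
  Player 1's payoff from Bottom: q·(-2) + (1−q)·(-1) = -q - 1
  3q - 4 = -q - 1  ⇒  4q = 3  ⇒  q = 3/4.

p = 2/5, q = 3/4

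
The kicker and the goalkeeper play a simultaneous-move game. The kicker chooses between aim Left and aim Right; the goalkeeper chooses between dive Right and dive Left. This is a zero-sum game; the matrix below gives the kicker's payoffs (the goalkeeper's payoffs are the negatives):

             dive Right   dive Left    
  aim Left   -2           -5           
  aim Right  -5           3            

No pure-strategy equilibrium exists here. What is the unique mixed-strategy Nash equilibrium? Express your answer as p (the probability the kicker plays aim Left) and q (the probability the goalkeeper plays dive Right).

p = 8/11, q = 8/11

The goalkeeper's indifference between dive Right and dive Left determines the kicker's mixing probability p:
  the goalkeeper's payoff from dive Right: p·2 + (1−p)·5 = -3p + 5
  the goalkeeper's payoff from dive Left: p·5 + (1−p)·(-3) = 8p - 3
  -3p + 5 = 8p - 3  ⇒  -11p = -8  ⇒  p = 8/11.
The goalkeeper's mix must leave the kicker indifferent between aim Left and aim Right.
  the kicker's payoff to aim Left: q·(-2) + (1−q)·(-5) = 3q - 5
  the kicker's payoff to aim Right: q·(-5) + (1−q)·3 = -8q + 3
  3q - 5 = -8q + 3  ⇒  11q = 8  ⇒  q = 8/11.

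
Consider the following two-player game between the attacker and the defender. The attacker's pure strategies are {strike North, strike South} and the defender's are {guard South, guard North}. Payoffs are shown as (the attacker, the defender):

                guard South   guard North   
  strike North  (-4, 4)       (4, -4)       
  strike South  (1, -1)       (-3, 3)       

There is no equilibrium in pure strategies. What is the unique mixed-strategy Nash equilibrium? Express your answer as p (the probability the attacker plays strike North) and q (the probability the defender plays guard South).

p = 1/3, q = 7/12

Set the defender's expected payoff from guard South equal to that from guard North:
  the defender's payoff from guard South: p·4 + (1−p)·(-1) = 5p - 1
  the defender's payoff from guard North: p·(-4) + (1−p)·3 = -7p + 3
  5p - 1 = -7p + 3  ⇒  12p = 4  ⇒  p = 1/3.
In a mixed equilibrium the attacker is indifferent between strike North and strike South; this condition fixes q.
  the attacker's expected payoff from strike North: q·(-4) + (1−q)·4 = -8q + 4
  the attacker's expected payoff from strike South: q·1 + (1−q)·(-3) = 4q - 3
  -8q + 4 = 4q - 3  ⇒  -12q = -7  ⇒  q = 7/12.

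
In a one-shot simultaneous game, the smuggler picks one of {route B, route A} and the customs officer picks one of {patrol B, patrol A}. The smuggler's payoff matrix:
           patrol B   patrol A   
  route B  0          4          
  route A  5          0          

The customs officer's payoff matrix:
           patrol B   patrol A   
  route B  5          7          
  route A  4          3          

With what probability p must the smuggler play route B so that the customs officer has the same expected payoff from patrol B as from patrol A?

In a mixed equilibrium the customs officer is indifferent between patrol B and patrol A; this condition fixes p.
  the customs officer's expected payoff from patrol B: p·5 + (1−p)·4 = p + 4
  the customs officer's expected payoff from patrol A: p·7 + (1−p)·3 = 4p + 3
  p + 4 = 4p + 3  ⇒  -3p = -1  ⇒  p = 1/3.

p = 1/3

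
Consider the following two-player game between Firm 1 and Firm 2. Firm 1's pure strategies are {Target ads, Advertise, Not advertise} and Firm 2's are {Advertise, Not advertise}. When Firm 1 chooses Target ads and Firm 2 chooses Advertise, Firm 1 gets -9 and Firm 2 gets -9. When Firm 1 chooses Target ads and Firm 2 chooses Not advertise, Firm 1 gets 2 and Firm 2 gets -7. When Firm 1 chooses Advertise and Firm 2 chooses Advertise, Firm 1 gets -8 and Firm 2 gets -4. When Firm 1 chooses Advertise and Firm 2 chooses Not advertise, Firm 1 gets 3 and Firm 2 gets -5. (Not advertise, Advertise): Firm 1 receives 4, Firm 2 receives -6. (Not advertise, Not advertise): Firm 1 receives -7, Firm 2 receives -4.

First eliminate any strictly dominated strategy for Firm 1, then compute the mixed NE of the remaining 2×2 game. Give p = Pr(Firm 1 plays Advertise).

Firm 1's strategy Target ads is strictly dominated by Advertise: -8 > -9 and 3 > 2. Eliminate Target ads.
For Firm 2 to be willing to mix, Firm 2 must be indifferent between Advertise and Not advertise, which pins down Firm 1's mix.
  Firm 2's expected payoff from Advertise: p·(-4) + (1−p)·(-6) = 2p - 6
  Firm 2's expected payoff from Not advertise: p·(-5) + (1−p)·(-4) = -p - 4
  2p - 6 = -p - 4  ⇒  3p = 2  ⇒  p = 2/3.

p = 2/3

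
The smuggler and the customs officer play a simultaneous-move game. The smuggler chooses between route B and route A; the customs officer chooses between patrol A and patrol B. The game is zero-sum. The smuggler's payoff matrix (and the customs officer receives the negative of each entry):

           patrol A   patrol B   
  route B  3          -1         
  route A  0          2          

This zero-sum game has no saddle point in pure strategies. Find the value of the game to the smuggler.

The smuggler's indifference between route B and route A determines the customs officer's mixing probability q:
  the smuggler's expected payoff from route B: q·3 + (1−q)·(-1) = 4q - 1
  the smuggler's expected payoff from route A: q·0 + (1−q)·2 = -2q + 2
  4q - 1 = -2q + 2  ⇒  6q = 3  ⇒  q = 1/2.
The value is the smuggler's expected payoff against this mix (using route B): (1/2)·3 + (1/2)·(-1) = 1.

v = 1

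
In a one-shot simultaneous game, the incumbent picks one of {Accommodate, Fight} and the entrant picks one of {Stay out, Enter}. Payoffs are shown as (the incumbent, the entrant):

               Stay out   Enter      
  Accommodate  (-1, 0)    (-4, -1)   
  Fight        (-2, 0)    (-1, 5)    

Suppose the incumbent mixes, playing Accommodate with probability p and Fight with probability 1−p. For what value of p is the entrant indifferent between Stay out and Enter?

Set the entrant's expected payoff from Stay out equal to that from Enter:
  the entrant's payoff from Stay out: p·0 + (1−p)·0 = 0
  the entrant's payoff from Enter: p·(-1) + (1−p)·5 = -6p + 5
  0 = -6p + 5  ⇒  6p = 5  ⇒  p = 5/6.

p = 5/6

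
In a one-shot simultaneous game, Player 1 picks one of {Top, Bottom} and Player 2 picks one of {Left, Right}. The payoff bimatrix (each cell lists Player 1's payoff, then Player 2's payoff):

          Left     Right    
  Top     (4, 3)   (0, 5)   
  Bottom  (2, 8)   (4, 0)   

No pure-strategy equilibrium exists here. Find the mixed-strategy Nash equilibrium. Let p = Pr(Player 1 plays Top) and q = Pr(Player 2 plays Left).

p = 4/5, q = 2/3

Player 1's mix must leave Player 2 indifferent between Left and Right.
  Player 2's payoff to Left: p·3 + (1−p)·8 = -5p + 8
  Player 2's payoff to Right: p·5 + (1−p)·0 = 5p
  -5p + 8 = 5p  ⇒  -10p = -8  ⇒  p = 4/5.
In a mixed equilibrium Player 1 is indifferent between Top and Bottom; this condition fixes q.
  Player 1's expected payoff from Top: q·4 + (1−q)·0 = 4q
  Player 1's expected payoff from Bottom: q·2 + (1−q)·4 = -2q + 4
  4q = -2q + 4  ⇒  6q = 4  ⇒  q = 2/3.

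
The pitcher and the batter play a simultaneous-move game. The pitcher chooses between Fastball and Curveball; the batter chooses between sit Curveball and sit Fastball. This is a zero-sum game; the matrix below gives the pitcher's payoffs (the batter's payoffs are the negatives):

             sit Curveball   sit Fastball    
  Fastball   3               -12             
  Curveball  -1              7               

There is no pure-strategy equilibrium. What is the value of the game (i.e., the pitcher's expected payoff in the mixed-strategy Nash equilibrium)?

In a mixed equilibrium the pitcher is indifferent between Fastball and Curveball; this condition fixes q.
  the pitcher's payoff from Fastball: q·3 + (1−q)·(-12) = 15q - 12
  the pitcher's payoff from Curveball: q·(-1) + (1−q)·7 = -8q + 7
  15q - 12 = -8q + 7  ⇒  23q = 19  ⇒  q = 19/23.
The value is the pitcher's expected payoff against this mix (using Fastball): (19/23)·3 + (4/23)·(-12) = 9/23.

v = 9/23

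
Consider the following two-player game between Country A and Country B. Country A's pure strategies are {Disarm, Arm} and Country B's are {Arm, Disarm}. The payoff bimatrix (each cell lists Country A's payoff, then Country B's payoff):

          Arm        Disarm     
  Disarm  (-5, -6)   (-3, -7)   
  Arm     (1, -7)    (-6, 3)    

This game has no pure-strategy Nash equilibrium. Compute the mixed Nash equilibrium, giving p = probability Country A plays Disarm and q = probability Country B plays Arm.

p = 10/11, q = 1/3

In a mixed equilibrium Country B is indifferent between Arm and Disarm; this condition fixes p.
  Country B's payoff to Arm: p·(-6) + (1−p)·(-7) = p - 7
  Country B's payoff to Disarm: p·(-7) + (1−p)·3 = -10p + 3
  p - 7 = -10p + 3  ⇒  11p = 10  ⇒  p = 10/11.
In a mixed equilibrium Country A is indifferent between Disarm and Arm; this condition fixes q.
  Country A's payoff from Disarm: q·(-5) + (1−q)·(-3) = -2q - 3
  Country A's payoff from Arm: q·1 + (1−q)·(-6) = 7q - 6
  -2q - 3 = 7q - 6  ⇒  -9q = -3  ⇒  q = 1/3.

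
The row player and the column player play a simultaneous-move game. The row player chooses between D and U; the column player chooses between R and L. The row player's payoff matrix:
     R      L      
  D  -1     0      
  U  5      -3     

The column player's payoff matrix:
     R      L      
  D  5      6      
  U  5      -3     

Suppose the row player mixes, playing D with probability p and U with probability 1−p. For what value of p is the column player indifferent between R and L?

In a mixed equilibrium the column player is indifferent between R and L; this condition fixes p.
  the column player's payoff from R: p·5 + (1−p)·5 = 5
  the column player's payoff from L: p·6 + (1−p)·(-3) = 9p - 3
  5 = 9p - 3  ⇒  -9p = -8  ⇒  p = 8/9.

p = 8/9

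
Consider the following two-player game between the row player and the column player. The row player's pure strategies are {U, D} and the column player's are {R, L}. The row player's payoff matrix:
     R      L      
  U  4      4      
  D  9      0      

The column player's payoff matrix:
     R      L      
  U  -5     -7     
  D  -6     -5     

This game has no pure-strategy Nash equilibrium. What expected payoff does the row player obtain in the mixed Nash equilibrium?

In a mixed equilibrium the row player is indifferent between U and D; this condition fixes q.
  the row player's payoff to U: q·4 + (1−q)·4 = 4
  the row player's payoff to D: q·9 + (1−q)·0 = 9q
  4 = 9q  ⇒  -9q = -4  ⇒  q = 4/9.
At equilibrium the row player is indifferent across rows, so the row player's payoff equals the payoff from U: (4/9)·4 + (5/9)·4 = 4.

4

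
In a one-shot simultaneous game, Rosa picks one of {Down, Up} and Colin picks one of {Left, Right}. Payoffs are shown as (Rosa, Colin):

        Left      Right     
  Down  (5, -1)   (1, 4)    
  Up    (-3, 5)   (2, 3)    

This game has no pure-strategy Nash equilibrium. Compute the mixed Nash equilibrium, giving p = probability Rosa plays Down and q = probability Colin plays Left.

p = 2/7, q = 1/9

In a mixed equilibrium Colin is indifferent between Left and Right; this condition fixes p.
  Colin's payoff to Left: p·(-1) + (1−p)·5 = -6p + 5
  Colin's payoff to Right: p·4 + (1−p)·3 = p + 3
  -6p + 5 = p + 3  ⇒  -7p = -2  ⇒  p = 2/7.
Rosa's indifference between Down and Up determines Colin's mixing probability q:
  Rosa's payoff to Down: q·5 + (1−q)·1 = 4q + 1
  Rosa's payoff to Up: q·(-3) + (1−q)·2 = -5q + 2
  4q + 1 = -5q + 2  ⇒  9q = 1  ⇒  q = 1/9.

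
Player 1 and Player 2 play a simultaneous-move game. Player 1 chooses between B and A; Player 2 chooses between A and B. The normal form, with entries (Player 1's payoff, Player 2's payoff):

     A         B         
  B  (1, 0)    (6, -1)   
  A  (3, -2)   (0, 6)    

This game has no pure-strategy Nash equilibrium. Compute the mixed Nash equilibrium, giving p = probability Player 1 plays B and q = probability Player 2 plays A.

p = 8/9, q = 3/4

Player 1's mix must leave Player 2 indifferent between A and B.
  Player 2's expected payoff from A: p·0 + (1−p)·(-2) = 2p - 2
  Player 2's expected payoff from B: p·(-1) + (1−p)·6 = -7p + 6
  2p - 2 = -7p + 6  ⇒  9p = 8  ⇒  p = 8/9.
Player 2's mix must leave Player 1 indifferent between B and A.
  Player 1's expected payoff from B: q·1 + (1−q)·6 = -5q + 6
  Player 1's expected payoff from A: q·3 + (1−q)·0 = 3q
  -5q + 6 = 3q  ⇒  -8q = -6  ⇒  q = 3/4.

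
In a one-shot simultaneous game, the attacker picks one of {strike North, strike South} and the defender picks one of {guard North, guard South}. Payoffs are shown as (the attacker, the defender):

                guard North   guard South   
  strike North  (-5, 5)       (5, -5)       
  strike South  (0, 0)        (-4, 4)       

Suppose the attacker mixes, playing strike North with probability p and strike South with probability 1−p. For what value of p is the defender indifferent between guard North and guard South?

For the defender to be willing to mix, the defender must be indifferent between guard North and guard South, which pins down the attacker's mix.
  the defender's payoff from guard North: p·5 + (1−p)·0 = 5p
  the defender's payoff from guard South: p·(-5) + (1−p)·4 = -9p + 4
  5p = -9p + 4  ⇒  14p = 4  ⇒  p = 2/7.

p = 2/7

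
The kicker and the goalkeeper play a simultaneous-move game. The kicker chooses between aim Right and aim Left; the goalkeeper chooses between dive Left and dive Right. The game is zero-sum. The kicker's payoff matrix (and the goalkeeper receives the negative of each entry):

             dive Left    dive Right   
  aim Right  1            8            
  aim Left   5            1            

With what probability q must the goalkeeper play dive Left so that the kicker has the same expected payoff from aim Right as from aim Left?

q = 7/11

The kicker's indifference between aim Right and aim Left determines the goalkeeper's mixing probability q:
  the kicker's payoff from aim Right: q·1 + (1−q)·8 = -7q + 8
  the kicker's payoff from aim Left: q·5 + (1−q)·1 = 4q + 1
  -7q + 8 = 4q + 1  ⇒  -11q = -7  ⇒  q = 7/11.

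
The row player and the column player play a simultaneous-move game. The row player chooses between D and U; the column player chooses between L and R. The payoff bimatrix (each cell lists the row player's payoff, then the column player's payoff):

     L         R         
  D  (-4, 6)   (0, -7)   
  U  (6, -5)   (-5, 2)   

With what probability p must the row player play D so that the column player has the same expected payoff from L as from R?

The column player's indifference between L and R determines the row player's mixing probability p:
  the column player's payoff from L: p·6 + (1−p)·(-5) = 11p - 5
  the column player's payoff from R: p·(-7) + (1−p)·2 = -9p + 2
  11p - 5 = -9p + 2  ⇒  20p = 7  ⇒  p = 7/20.

p = 7/20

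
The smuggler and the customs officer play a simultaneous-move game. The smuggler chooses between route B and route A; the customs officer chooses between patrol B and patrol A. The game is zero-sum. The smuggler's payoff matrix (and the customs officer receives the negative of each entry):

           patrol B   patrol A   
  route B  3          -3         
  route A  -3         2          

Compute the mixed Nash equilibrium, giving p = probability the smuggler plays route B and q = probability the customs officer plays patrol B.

p = 5/11, q = 5/11

For the customs officer to be willing to mix, the customs officer must be indifferent between patrol B and patrol A, which pins down the smuggler's mix.
  the customs officer's payoff from patrol B: p·(-3) + (1−p)·3 = -6p + 3
  the customs officer's payoff from patrol A: p·3 + (1−p)·(-2) = 5p - 2
  -6p + 3 = 5p - 2  ⇒  -11p = -5  ⇒  p = 5/11.
The smuggler's indifference between route B and route A determines the customs officer's mixing probability q:
  the smuggler's payoff to route B: q·3 + (1−q)·(-3) = 6q - 3
  the smuggler's payoff to route A: q·(-3) + (1−q)·2 = -5q + 2
  6q - 3 = -5q + 2  ⇒  11q = 5  ⇒  q = 5/11.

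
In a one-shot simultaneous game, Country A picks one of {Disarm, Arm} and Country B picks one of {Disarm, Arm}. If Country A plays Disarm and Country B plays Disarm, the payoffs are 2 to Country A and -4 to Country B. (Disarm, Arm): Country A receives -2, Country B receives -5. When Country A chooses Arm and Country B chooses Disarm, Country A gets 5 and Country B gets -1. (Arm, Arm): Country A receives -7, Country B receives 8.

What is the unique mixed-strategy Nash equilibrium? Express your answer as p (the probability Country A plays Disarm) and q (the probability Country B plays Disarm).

p = 9/10, q = 5/8

In a mixed equilibrium Country B is indifferent between Disarm and Arm; this condition fixes p.
  Country B's payoff to Disarm: p·(-4) + (1−p)·(-1) = -3p - 1
  Country B's payoff to Arm: p·(-5) + (1−p)·8 = -13p + 8
  -3p - 1 = -13p + 8  ⇒  10p = 9  ⇒  p = 9/10.
In a mixed equilibrium Country A is indifferent between Disarm and Arm; this condition fixes q.
  Country A's expected payoff from Disarm: q·2 + (1−q)·(-2) = 4q - 2
  Country A's expected payoff from Arm: q·5 + (1−q)·(-7) = 12q - 7
  4q - 2 = 12q - 7  ⇒  -8q = -5  ⇒  q = 5/8.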